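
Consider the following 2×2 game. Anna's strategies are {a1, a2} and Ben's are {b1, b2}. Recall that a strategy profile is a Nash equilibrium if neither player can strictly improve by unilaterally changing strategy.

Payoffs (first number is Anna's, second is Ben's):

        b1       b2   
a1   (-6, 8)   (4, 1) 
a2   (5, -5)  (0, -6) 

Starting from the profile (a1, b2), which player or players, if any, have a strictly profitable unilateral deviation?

Anna at (a1, b2) earns 4; deviating to a2 yields 0 — not better.
Ben earns 1; deviating to b1 yields 8 — a strict improvement.
Only Ben has a strictly profitable deviation.

Ben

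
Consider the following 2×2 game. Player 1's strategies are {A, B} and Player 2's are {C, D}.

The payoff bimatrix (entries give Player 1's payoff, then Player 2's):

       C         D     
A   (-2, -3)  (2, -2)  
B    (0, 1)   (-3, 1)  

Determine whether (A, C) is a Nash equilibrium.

No

At (A, C), Player 1 earns -2; switching to B would give 0, so Player 1 would deviate.
Player 2 earns -3; switching to D would give -2, so Player 2 would deviate.
Since at least one player can profitably deviate, this is not a Nash equilibrium.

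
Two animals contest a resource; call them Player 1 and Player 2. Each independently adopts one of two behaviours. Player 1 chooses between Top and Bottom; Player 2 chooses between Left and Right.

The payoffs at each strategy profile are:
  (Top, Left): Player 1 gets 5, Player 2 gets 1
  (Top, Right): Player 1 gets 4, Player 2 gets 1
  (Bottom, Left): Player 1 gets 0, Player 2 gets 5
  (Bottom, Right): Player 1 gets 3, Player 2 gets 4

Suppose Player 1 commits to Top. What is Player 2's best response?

either — both Left and Right are best responses

Against Top, Player 2 earns 1 from Left and 1 from Right.
So either strategy is a best response.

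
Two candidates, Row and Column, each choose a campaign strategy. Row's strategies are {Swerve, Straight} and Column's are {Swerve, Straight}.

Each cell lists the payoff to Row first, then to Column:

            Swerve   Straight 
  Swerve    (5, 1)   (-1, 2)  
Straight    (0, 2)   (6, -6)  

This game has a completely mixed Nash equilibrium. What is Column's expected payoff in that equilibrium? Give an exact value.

First find p, the probability Row plays Swerve, from Column's indifference between Swerve and Straight: p + 2(1−p) = 2p − 6(1−p), giving p = 8/9.
Since Column is indifferent in equilibrium, Column's expected payoff equals the payoff from either column against (8/9, 1/9). Using Swerve: (8/9) + 2(1/9) = 10/9.

10/9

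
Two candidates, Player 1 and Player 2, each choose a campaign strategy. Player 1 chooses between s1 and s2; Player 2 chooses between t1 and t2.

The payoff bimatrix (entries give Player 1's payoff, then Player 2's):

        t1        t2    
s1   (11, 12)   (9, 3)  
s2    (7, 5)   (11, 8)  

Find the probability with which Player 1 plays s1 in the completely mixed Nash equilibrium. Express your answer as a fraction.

1/4

Let r be the probability that Player 1 plays s1. In a completely mixed equilibrium, Player 2 must be indifferent between t1 and t2.
Player 2's expected payoff from t1 is 12r + 5(1−r); from t2 it is 3r + 8(1−r).
Setting these equal: 7r + 5 = −5r + 8, so r = 1/4.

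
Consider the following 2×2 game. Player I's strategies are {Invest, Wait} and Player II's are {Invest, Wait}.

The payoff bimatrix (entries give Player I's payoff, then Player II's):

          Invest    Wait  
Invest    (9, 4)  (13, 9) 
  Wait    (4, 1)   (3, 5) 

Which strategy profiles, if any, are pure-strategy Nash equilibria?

(Invest, Invest): Player II prefers Wait (9 > 4) — not an equilibrium.
(Invest, Wait): Player I gets 13 ≥ 3 from Wait, and Player II gets 9 ≥ 4 from Invest — Nash equilibrium.
(Wait, Invest): Player I prefers Invest (9 > 4); Player II prefers Wait (5 > 1) — not an equilibrium.
(Wait, Wait): Player I prefers Invest (13 > 3) — not an equilibrium.

(Invest, Wait)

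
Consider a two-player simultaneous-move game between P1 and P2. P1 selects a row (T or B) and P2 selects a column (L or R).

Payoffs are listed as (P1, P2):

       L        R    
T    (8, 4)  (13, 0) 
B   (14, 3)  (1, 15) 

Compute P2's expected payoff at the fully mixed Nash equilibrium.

15/4

First find p, the probability P1 plays T, from P2's indifference between L and R: 4p + 3(1−p) = 15(1−p), giving p = 3/4.
Since P2 is indifferent in equilibrium, P2's expected payoff equals the payoff from either column against (3/4, 1/4). Using L: 4(3/4) + 3(1/4) = 15/4.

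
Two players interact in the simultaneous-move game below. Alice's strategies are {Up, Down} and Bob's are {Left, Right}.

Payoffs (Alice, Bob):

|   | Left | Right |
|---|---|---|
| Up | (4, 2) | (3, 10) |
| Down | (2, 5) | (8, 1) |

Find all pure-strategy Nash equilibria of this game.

(Up, Left): Bob prefers Right (10 > 2) — not an equilibrium.
(Up, Right): Alice prefers Down (8 > 3) — not an equilibrium.
(Down, Left): Alice prefers Up (4 > 2) — not an equilibrium.
(Down, Right): Bob prefers Left (5 > 1) — not an equilibrium.

none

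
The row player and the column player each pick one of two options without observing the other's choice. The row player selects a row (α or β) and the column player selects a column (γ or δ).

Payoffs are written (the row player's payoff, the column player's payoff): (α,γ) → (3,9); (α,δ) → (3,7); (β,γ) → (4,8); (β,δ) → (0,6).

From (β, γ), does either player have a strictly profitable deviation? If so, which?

The row player at (β, γ) earns 4; deviating to α yields 3 — not better.
The column player earns 8; deviating to δ yields 6 — not better.
Neither player can strictly improve; the profile is a Nash equilibrium.

Neither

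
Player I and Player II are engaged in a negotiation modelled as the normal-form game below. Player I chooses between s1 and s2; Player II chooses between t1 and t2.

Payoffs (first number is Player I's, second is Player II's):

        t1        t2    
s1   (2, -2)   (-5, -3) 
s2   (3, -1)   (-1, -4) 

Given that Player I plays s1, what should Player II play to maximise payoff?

t1

Against s1, Player II earns -2 from t1 and -3 from t2.
So t1 is the best response.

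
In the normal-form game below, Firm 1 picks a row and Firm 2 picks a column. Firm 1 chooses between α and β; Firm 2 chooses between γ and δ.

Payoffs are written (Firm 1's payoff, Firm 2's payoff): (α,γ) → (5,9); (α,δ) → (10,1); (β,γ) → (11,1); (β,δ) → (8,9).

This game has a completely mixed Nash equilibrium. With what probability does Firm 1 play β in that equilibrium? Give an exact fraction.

1/2

Let p be the probability that Firm 1 plays α. In a completely mixed equilibrium, Firm 2 must be indifferent between γ and δ.
Firm 2's expected payoff from γ is 9p + (1−p); from δ it is p + 9(1−p).
Setting these equal: 8p + 1 = −8p + 9, so p = 1/2.
Therefore Firm 1 plays β with probability 1 − 1/2 = 1/2.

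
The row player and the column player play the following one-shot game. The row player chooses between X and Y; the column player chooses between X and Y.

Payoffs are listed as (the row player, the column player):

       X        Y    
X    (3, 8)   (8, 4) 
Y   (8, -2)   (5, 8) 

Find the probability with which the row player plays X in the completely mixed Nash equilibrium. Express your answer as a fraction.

5/7

Let p be the probability that the row player plays X. In a completely mixed equilibrium, the column player must be indifferent between X and Y.
The column player's expected payoff from X is 8p − 2(1−p); from Y it is 4p + 8(1−p).
Setting these equal: 10p − 2 = −4p + 8, so p = 5/7.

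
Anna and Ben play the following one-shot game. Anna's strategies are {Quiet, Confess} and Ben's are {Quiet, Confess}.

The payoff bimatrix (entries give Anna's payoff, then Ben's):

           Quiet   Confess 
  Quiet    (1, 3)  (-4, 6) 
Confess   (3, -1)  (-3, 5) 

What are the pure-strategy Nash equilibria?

(Confess, Confess)

(Quiet, Quiet): Anna prefers Confess (3 > 1); Ben prefers Confess (6 > 3) — not an equilibrium.
(Quiet, Confess): Anna prefers Confess (-3 > -4) — not an equilibrium.
(Confess, Quiet): Ben prefers Confess (5 > -1) — not an equilibrium.
(Confess, Confess): Anna gets -3 ≥ -4 from Quiet, and Ben gets 5 ≥ -1 from Quiet — Nash equilibrium.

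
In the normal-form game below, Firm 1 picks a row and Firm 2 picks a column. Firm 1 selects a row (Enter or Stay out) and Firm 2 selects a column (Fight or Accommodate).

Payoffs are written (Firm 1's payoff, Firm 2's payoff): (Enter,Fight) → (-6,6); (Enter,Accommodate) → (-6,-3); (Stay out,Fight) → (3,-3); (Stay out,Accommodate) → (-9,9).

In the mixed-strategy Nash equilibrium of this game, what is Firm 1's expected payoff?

First find q, the probability Firm 2 plays Fight, from Firm 1's indifference between Enter and Stay out: −6q − 6(1−q) = 3q − 9(1−q), giving q = 1/4.
Since Firm 1 is indifferent in equilibrium, Firm 1's expected payoff equals the payoff from either row against (1/4, 3/4). Using Enter: −6(1/4) − 6(3/4) = -6.

-6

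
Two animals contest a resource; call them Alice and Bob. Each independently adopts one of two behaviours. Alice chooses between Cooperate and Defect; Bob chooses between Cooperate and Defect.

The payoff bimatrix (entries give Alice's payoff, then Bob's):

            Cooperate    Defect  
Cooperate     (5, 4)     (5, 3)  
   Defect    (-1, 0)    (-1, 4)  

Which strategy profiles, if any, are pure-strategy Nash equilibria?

(Cooperate, Cooperate)

(Cooperate, Cooperate): Alice gets 5 ≥ -1 from Defect, and Bob gets 4 ≥ 3 from Defect — Nash equilibrium.
(Cooperate, Defect): Bob prefers Cooperate (4 > 3) — not an equilibrium.
(Defect, Cooperate): Alice prefers Cooperate (5 > -1); Bob prefers Defect (4 > 0) — not an equilibrium.
(Defect, Defect): Alice prefers Cooperate (5 > -1) — not an equilibrium.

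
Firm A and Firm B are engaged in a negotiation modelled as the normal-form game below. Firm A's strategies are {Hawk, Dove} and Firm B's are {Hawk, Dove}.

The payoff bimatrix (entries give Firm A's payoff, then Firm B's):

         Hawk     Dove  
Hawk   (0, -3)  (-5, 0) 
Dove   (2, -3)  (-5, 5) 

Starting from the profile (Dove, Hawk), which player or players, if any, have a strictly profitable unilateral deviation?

Firm A at (Dove, Hawk) earns 2; deviating to Hawk yields 0 — not better.
Firm B earns -3; deviating to Dove yields 5 — a strict improvement.
Only Firm B has a strictly profitable deviation.

Firm B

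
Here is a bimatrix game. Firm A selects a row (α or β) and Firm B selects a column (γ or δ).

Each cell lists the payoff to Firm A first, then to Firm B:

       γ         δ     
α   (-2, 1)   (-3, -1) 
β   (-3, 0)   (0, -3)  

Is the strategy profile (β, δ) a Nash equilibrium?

At (β, δ), Firm A earns 0; switching to α would give -3, so Firm A has no profitable deviation.
Firm B earns -3; switching to γ would give 0, so Firm B would deviate.
Since at least one player can profitably deviate, this is not a Nash equilibrium.

No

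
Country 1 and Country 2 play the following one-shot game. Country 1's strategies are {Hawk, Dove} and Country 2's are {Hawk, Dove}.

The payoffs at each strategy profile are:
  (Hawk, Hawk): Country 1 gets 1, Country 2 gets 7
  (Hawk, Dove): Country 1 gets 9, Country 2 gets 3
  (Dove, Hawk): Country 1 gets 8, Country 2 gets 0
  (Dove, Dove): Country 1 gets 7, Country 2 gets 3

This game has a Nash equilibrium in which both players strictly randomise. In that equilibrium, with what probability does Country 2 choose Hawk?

Let q be the probability that Country 2 plays Hawk. In a completely mixed equilibrium, Country 1 must be indifferent between Hawk and Dove.
Country 1's expected payoff from Hawk is q + 9(1−q); from Dove it is 8q + 7(1−q).
Setting these equal: −8q + 9 = q + 7, so q = 2/9.

2/9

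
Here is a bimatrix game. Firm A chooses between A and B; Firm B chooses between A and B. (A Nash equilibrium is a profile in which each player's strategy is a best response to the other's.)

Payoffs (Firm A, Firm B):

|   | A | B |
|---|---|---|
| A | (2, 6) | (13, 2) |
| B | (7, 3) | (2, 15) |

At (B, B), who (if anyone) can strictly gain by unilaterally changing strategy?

Firm A

Firm A at (B, B) earns 2; deviating to A yields 13 — a strict improvement.
Firm B earns 15; deviating to A yields 3 — not better.
Only Firm A has a strictly profitable deviation.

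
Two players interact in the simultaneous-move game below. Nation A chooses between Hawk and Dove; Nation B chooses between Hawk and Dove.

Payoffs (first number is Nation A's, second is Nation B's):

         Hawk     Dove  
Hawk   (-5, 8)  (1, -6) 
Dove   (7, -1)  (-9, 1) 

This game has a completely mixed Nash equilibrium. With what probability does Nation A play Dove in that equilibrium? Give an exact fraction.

Let r be the probability that Nation A plays Hawk. In a completely mixed equilibrium, Nation B must be indifferent between Hawk and Dove.
Nation B's expected payoff from Hawk is 8r − (1−r); from Dove it is −6r + (1−r).
Setting these equal: 9r − 1 = −7r + 1, so r = 1/8.
Therefore Nation A plays Dove with probability 1 − 1/8 = 7/8.

7/8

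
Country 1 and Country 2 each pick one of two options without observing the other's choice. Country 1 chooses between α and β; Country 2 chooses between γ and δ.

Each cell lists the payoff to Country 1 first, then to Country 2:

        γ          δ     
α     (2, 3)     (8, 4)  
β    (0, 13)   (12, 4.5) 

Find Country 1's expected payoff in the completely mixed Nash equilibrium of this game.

4

First find y, the probability Country 2 plays γ, from Country 1's indifference between α and β: 2y + 8(1−y) = 12(1−y), giving y = 2/3.
Since Country 1 is indifferent in equilibrium, Country 1's expected payoff equals the payoff from either row against (2/3, 1/3). Using α: 2(2/3) + 8(1/3) = 4.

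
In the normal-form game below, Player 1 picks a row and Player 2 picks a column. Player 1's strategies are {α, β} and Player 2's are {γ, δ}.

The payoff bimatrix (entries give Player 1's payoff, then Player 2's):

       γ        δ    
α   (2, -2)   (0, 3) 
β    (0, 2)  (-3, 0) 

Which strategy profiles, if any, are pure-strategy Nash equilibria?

(α, δ)

(α, γ): Player 2 prefers δ (3 > -2) — not an equilibrium.
(α, δ): Player 1 gets 0 ≥ -3 from β, and Player 2 gets 3 ≥ -2 from γ — Nash equilibrium.
(β, γ): Player 1 prefers α (2 > 0) — not an equilibrium.
(β, δ): Player 1 prefers α (0 > -3); Player 2 prefers γ (2 > 0) — not an equilibrium.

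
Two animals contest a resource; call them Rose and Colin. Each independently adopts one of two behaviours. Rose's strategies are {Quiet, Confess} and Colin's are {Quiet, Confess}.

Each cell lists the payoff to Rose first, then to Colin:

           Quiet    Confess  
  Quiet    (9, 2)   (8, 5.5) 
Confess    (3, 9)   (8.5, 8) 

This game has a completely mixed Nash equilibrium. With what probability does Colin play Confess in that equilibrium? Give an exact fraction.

12/13

Let c be the probability that Colin plays Quiet. In a completely mixed equilibrium, Rose must be indifferent between Quiet and Confess.
Rose's expected payoff from Quiet is 9c + 8(1−c); from Confess it is 3c + 8.5(1−c).
Setting these equal: c + 8 = −5.5c + 8.5, so c = 1/13.
Therefore Colin plays Confess with probability 1 − 1/13 = 12/13.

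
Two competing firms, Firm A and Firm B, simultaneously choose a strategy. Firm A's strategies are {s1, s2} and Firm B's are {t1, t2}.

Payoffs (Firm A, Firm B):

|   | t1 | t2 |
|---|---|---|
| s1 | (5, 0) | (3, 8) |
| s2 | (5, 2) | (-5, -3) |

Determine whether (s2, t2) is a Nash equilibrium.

No

At (s2, t2), Firm A earns -5; switching to s1 would give 3, so Firm A would deviate.
Firm B earns -3; switching to t1 would give 2, so Firm B would deviate.
Since at least one player can profitably deviate, this is not a Nash equilibrium.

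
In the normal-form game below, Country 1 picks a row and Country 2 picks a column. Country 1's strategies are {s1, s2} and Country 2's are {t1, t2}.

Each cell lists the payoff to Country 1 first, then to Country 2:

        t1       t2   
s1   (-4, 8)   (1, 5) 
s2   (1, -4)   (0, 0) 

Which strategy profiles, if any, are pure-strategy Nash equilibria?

none

(s1, t1): Country 1 prefers s2 (1 > -4) — not an equilibrium.
(s1, t2): Country 2 prefers t1 (8 > 5) — not an equilibrium.
(s2, t1): Country 2 prefers t2 (0 > -4) — not an equilibrium.
(s2, t2): Country 1 prefers s1 (1 > 0) — not an equilibrium.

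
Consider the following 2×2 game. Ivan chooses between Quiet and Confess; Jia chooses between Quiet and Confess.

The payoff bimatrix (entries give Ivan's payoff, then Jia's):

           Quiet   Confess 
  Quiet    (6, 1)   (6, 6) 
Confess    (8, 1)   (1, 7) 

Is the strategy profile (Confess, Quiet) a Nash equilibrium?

At (Confess, Quiet), Ivan earns 8; switching to Quiet would give 6, so Ivan has no profitable deviation.
Jia earns 1; switching to Confess would give 7, so Jia would deviate.
Since at least one player can profitably deviate, this is not a Nash equilibrium.

No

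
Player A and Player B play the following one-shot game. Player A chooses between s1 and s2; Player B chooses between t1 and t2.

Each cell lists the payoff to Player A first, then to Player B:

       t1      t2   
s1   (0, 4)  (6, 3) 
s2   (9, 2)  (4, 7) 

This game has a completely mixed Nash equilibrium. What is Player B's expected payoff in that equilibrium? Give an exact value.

11/3

First find x, the probability Player A plays s1, from Player B's indifference between t1 and t2: 4x + 2(1−x) = 3x + 7(1−x), giving x = 5/6.
Since Player B is indifferent in equilibrium, Player B's expected payoff equals the payoff from either column against (5/6, 1/6). Using t1: 4(5/6) + 2(1/6) = 11/3.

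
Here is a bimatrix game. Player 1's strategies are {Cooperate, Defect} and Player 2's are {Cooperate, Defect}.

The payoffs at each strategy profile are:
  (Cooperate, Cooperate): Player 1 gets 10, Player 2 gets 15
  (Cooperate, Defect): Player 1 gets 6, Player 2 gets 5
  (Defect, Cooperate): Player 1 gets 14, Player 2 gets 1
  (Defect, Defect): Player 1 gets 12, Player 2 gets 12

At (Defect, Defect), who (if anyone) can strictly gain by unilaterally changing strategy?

Neither

Player 1 at (Defect, Defect) earns 12; deviating to Cooperate yields 6 — not better.
Player 2 earns 12; deviating to Cooperate yields 1 — not better.
Neither player can strictly improve; the profile is a Nash equilibrium.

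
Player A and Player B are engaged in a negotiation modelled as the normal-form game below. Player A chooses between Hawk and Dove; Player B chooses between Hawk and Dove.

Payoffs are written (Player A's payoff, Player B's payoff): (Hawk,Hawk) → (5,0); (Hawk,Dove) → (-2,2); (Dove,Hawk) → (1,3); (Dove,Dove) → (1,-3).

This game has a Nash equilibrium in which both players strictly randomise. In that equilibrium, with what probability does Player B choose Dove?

Let y be the probability that Player B plays Hawk. In a completely mixed equilibrium, Player A must be indifferent between Hawk and Dove.
Player A's expected payoff from Hawk is 5y − 2(1−y); from Dove it is y + (1−y).
Setting these equal: 7y − 2 = 1, so y = 3/7.
Therefore Player B plays Dove with probability 1 − 3/7 = 4/7.

4/7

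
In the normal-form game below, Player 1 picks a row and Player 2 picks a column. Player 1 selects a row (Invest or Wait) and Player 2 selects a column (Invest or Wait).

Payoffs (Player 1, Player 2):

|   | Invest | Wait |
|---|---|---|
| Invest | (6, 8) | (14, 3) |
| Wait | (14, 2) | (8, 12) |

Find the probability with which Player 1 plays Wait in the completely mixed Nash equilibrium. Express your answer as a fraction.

Let x be the probability that Player 1 plays Invest. In a completely mixed equilibrium, Player 2 must be indifferent between Invest and Wait.
Player 2's expected payoff from Invest is 8x + 2(1−x); from Wait it is 3x + 12(1−x).
Setting these equal: 6x + 2 = −9x + 12, so x = 2/3.
Therefore Player 1 plays Wait with probability 1 − 2/3 = 1/3.

1/3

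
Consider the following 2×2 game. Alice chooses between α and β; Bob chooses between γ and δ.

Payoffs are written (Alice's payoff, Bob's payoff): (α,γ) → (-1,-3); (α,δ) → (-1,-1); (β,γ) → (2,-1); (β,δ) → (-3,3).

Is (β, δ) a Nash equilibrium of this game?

At (β, δ), Alice earns -3; switching to α would give -1, so Alice would deviate.
Bob earns 3; switching to γ would give -1, so Bob has no profitable deviation.
Since at least one player can profitably deviate, this is not a Nash equilibrium.

No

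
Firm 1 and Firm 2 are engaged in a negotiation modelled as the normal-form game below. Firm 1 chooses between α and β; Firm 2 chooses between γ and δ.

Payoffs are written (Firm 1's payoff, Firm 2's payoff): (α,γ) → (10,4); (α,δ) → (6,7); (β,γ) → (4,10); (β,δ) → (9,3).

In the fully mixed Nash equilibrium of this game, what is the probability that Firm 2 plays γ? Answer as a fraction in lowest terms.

1/3

Let q be the probability that Firm 2 plays γ. In a completely mixed equilibrium, Firm 1 must be indifferent between α and β.
Firm 1's expected payoff from α is 10q + 6(1−q); from β it is 4q + 9(1−q).
Setting these equal: 4q + 6 = −5q + 9, so q = 1/3.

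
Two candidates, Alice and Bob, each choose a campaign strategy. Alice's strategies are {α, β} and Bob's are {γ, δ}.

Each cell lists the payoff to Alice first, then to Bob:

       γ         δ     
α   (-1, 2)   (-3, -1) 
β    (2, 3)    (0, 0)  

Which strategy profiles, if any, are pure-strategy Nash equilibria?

(β, γ)

(α, γ): Alice prefers β (2 > -1) — not an equilibrium.
(α, δ): Alice prefers β (0 > -3); Bob prefers γ (2 > -1) — not an equilibrium.
(β, γ): Alice gets 2 ≥ -1 from α, and Bob gets 3 ≥ 0 from δ — Nash equilibrium.
(β, δ): Bob prefers γ (3 > 0) — not an equilibrium.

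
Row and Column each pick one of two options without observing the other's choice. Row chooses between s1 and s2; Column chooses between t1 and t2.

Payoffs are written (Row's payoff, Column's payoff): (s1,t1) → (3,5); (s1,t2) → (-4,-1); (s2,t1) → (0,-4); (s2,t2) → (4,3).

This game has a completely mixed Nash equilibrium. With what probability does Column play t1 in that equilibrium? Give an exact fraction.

Let q be the probability that Column plays t1. In a completely mixed equilibrium, Row must be indifferent between s1 and s2.
Row's expected payoff from s1 is 3q − 4(1−q); from s2 it is 4(1−q).
Setting these equal: 7q − 4 = −4q + 4, so q = 8/11.

8/11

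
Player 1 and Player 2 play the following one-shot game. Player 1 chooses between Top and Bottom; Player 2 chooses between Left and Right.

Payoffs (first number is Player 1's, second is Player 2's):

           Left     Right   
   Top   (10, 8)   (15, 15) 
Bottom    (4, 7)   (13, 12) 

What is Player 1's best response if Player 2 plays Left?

Top

Against Left, Player 1 earns 10 from Top and 4 from Bottom.
So Top is the best response.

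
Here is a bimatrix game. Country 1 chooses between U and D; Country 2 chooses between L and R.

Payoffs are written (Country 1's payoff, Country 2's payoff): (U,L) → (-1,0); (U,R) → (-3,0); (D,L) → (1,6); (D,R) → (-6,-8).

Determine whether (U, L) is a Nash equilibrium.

At (U, L), Country 1 earns -1; switching to D would give 1, so Country 1 would deviate.
Country 2 earns 0; switching to R would give 0, so Country 2 has no profitable deviation.
Since at least one player can profitably deviate, this is not a Nash equilibrium.

No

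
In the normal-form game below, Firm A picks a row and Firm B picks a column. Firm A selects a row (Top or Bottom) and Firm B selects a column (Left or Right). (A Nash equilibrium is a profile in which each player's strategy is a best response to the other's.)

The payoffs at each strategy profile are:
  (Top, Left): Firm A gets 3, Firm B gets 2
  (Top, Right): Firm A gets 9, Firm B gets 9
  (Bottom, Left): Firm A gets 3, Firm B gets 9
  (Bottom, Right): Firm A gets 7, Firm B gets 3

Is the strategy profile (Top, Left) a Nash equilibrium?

No

At (Top, Left), Firm A earns 3; switching to Bottom would give 3, so Firm A has no profitable deviation.
Firm B earns 2; switching to Right would give 9, so Firm B would deviate.
Since at least one player can profitably deviate, this is not a Nash equilibrium.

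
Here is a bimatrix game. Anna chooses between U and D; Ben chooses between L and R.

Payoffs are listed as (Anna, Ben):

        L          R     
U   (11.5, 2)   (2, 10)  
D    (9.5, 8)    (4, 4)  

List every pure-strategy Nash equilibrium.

(U, L): Ben prefers R (10 > 2) — not an equilibrium.
(U, R): Anna prefers D (4 > 2) — not an equilibrium.
(D, L): Anna prefers U (11.5 > 9.5) — not an equilibrium.
(D, R): Ben prefers L (8 > 4) — not an equilibrium.

none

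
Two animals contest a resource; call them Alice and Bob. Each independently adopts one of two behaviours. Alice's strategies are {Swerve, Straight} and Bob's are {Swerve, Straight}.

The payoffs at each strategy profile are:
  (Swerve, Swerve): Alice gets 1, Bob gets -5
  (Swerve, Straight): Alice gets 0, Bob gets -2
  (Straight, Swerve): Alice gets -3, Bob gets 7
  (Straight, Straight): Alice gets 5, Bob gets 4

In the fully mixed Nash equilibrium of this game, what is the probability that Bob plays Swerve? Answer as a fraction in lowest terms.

Let q be the probability that Bob plays Swerve. In a completely mixed equilibrium, Alice must be indifferent between Swerve and Straight.
Alice's expected payoff from Swerve is q; from Straight it is −3q + 5(1−q).
Setting these equal: q = −8q + 5, so q = 5/9.

5/9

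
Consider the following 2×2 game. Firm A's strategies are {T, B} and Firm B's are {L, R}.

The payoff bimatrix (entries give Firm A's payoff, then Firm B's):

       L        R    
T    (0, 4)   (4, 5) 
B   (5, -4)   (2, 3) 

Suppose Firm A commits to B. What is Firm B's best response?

R

Against B, Firm B earns -4 from L and 3 from R.
So R is the best response.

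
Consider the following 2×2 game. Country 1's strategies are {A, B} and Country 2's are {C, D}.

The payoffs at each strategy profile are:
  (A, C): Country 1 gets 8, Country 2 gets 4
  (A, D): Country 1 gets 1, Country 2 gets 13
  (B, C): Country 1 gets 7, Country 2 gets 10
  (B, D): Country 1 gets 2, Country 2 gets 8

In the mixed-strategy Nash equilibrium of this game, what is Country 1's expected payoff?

First find y, the probability Country 2 plays C, from Country 1's indifference between A and B: 8y + (1−y) = 7y + 2(1−y), giving y = 1/2.
Since Country 1 is indifferent in equilibrium, Country 1's expected payoff equals the payoff from either row against (1/2, 1/2). Using A: 8(1/2) + (1/2) = 9/2.

9/2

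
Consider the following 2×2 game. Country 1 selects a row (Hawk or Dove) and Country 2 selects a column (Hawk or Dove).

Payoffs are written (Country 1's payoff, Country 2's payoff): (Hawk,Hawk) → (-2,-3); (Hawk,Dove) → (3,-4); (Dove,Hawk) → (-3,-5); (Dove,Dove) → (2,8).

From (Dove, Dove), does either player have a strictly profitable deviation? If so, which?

Country 1 at (Dove, Dove) earns 2; deviating to Hawk yields 3 — a strict improvement.
Country 2 earns 8; deviating to Hawk yields -5 — not better.
Only Country 1 has a strictly profitable deviation.

Country 1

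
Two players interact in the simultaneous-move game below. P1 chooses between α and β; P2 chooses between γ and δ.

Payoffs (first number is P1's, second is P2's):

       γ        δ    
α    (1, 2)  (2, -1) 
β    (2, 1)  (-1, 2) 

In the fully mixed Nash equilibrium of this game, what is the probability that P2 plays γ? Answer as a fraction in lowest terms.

3/4

Let q be the probability that P2 plays γ. In a completely mixed equilibrium, P1 must be indifferent between α and β.
P1's expected payoff from α is q + 2(1−q); from β it is 2q − (1−q).
Setting these equal: −q + 2 = 3q − 1, so q = 3/4.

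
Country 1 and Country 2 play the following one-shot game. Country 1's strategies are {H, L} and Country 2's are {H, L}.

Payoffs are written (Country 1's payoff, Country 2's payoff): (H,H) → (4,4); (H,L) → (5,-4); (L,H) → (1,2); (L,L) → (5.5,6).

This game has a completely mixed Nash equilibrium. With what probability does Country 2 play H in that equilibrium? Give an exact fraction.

1/7

Let y be the probability that Country 2 plays H. In a completely mixed equilibrium, Country 1 must be indifferent between H and L.
Country 1's expected payoff from H is 4y + 5(1−y); from L it is y + 5.5(1−y).
Setting these equal: −y + 5 = −4.5y + 5.5, so y = 1/7.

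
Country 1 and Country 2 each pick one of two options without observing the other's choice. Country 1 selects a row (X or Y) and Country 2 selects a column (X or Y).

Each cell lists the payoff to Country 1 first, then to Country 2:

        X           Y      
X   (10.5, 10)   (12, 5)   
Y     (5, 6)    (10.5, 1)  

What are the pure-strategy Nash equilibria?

(X, X): Country 1 gets 10.5 ≥ 5 from Y, and Country 2 gets 10 ≥ 5 from Y — Nash equilibrium.
(X, Y): Country 2 prefers X (10 > 5) — not an equilibrium.
(Y, X): Country 1 prefers X (10.5 > 5) — not an equilibrium.
(Y, Y): Country 1 prefers X (12 > 10.5); Country 2 prefers X (6 > 1) — not an equilibrium.

(X, X)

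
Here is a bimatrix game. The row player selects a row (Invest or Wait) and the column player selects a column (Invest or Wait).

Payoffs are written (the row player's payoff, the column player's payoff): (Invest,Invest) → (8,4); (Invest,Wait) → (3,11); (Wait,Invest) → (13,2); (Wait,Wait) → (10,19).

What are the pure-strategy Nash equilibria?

(Wait, Wait)

(Invest, Invest): the row player prefers Wait (13 > 8); the column player prefers Wait (11 > 4) — not an equilibrium.
(Invest, Wait): the row player prefers Wait (10 > 3) — not an equilibrium.
(Wait, Invest): the column player prefers Wait (19 > 2) — not an equilibrium.
(Wait, Wait): the row player gets 10 ≥ 3 from Invest, and the column player gets 19 ≥ 2 from Invest — Nash equilibrium.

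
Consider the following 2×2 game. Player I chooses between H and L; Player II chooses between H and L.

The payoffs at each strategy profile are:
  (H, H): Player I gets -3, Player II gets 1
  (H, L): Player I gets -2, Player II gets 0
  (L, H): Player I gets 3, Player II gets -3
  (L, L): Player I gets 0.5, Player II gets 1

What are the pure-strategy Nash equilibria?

(H, H): Player I prefers L (3 > -3) — not an equilibrium.
(H, L): Player I prefers L (0.5 > -2); Player II prefers H (1 > 0) — not an equilibrium.
(L, H): Player II prefers L (1 > -3) — not an equilibrium.
(L, L): Player I gets 0.5 ≥ -2 from H, and Player II gets 1 ≥ -3 from H — Nash equilibrium.

(L, L)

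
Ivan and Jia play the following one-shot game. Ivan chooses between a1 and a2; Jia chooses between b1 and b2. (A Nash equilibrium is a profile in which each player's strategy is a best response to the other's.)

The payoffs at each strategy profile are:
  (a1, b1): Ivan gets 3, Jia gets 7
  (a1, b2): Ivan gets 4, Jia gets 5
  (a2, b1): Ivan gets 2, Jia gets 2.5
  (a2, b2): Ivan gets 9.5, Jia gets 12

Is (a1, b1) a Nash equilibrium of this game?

At (a1, b1), Ivan earns 3; switching to a2 would give 2, so Ivan has no profitable deviation.
Jia earns 7; switching to b2 would give 5, so Jia has no profitable deviation.
Neither player can gain by a unilateral deviation, so this profile is a Nash equilibrium.

Yes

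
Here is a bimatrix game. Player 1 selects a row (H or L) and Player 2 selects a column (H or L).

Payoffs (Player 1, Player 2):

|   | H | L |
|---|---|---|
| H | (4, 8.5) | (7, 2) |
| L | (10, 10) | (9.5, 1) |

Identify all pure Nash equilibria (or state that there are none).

(L, H)

(H, H): Player 1 prefers L (10 > 4) — not an equilibrium.
(H, L): Player 1 prefers L (9.5 > 7); Player 2 prefers H (8.5 > 2) — not an equilibrium.
(L, H): Player 1 gets 10 ≥ 4 from H, and Player 2 gets 10 ≥ 1 from L — Nash equilibrium.
(L, L): Player 2 prefers H (10 > 1) — not an equilibrium.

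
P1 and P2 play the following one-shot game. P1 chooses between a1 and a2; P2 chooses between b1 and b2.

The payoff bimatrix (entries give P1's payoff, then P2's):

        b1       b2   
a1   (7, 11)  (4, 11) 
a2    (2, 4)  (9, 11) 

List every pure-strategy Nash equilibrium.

(a1, b1) and (a2, b2)

(a1, b1): P1 gets 7 ≥ 2 from a2, and P2 gets 11 ≥ 11 from b2 — Nash equilibrium.
(a1, b2): P1 prefers a2 (9 > 4) — not an equilibrium.
(a2, b1): P1 prefers a1 (7 > 2); P2 prefers b2 (11 > 4) — not an equilibrium.
(a2, b2): P1 gets 9 ≥ 4 from a1, and P2 gets 11 ≥ 4 from b1 — Nash equilibrium.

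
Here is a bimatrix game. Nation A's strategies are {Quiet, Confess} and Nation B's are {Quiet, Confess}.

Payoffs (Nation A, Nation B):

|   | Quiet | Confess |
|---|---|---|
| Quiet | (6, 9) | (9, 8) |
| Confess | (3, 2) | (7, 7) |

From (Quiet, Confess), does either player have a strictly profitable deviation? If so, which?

Nation B

Nation A at (Quiet, Confess) earns 9; deviating to Confess yields 7 — not better.
Nation B earns 8; deviating to Quiet yields 9 — a strict improvement.
Only Nation B has a strictly profitable deviation.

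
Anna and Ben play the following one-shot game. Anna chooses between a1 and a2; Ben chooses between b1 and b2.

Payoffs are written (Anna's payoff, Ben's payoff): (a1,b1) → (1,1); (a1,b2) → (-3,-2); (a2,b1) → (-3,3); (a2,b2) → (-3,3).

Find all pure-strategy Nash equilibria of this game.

(a1, b1) and (a2, b2)

(a1, b1): Anna gets 1 ≥ -3 from a2, and Ben gets 1 ≥ -2 from b2 — Nash equilibrium.
(a1, b2): Ben prefers b1 (1 > -2) — not an equilibrium.
(a2, b1): Anna prefers a1 (1 > -3) — not an equilibrium.
(a2, b2): Anna gets -3 ≥ -3 from a1, and Ben gets 3 ≥ 3 from b1 — Nash equilibrium.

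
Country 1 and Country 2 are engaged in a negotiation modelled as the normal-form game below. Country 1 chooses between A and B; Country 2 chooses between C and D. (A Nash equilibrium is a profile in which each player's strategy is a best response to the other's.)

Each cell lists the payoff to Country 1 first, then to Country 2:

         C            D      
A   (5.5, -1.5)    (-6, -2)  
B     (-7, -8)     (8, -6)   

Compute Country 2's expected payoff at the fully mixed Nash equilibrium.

-14/5

First find p, the probability Country 1 plays A, from Country 2's indifference between C and D: −1.5p − 8(1−p) = −2p − 6(1−p), giving p = 4/5.
Since Country 2 is indifferent in equilibrium, Country 2's expected payoff equals the payoff from either column against (4/5, 1/5). Using C: −1.5(4/5) − 8(1/5) = -14/5.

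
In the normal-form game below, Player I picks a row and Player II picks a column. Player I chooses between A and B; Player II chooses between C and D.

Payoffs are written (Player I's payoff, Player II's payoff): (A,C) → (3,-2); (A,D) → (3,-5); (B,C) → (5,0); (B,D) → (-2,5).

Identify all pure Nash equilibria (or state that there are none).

none

(A, C): Player I prefers B (5 > 3) — not an equilibrium.
(A, D): Player II prefers C (-2 > -5) — not an equilibrium.
(B, C): Player II prefers D (5 > 0) — not an equilibrium.
(B, D): Player I prefers A (3 > -2) — not an equilibrium.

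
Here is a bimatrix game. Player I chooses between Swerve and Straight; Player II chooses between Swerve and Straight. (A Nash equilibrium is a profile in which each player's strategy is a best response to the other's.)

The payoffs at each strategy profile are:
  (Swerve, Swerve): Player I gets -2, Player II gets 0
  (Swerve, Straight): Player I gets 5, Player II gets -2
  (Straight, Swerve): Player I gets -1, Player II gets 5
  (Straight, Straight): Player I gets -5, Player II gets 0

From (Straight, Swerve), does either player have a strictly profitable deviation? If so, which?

Neither

Player I at (Straight, Swerve) earns -1; deviating to Swerve yields -2 — not better.
Player II earns 5; deviating to Straight yields 0 — not better.
Neither player can strictly improve; the profile is a Nash equilibrium.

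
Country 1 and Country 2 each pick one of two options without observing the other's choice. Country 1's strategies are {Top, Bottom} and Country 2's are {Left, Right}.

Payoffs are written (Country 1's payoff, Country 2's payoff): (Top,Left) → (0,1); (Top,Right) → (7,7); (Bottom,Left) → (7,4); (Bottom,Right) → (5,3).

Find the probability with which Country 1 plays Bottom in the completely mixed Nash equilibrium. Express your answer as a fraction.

6/7

Let r be the probability that Country 1 plays Top. In a completely mixed equilibrium, Country 2 must be indifferent between Left and Right.
Country 2's expected payoff from Left is r + 4(1−r); from Right it is 7r + 3(1−r).
Setting these equal: −3r + 4 = 4r + 3, so r = 1/7.
Therefore Country 1 plays Bottom with probability 1 − 1/7 = 6/7.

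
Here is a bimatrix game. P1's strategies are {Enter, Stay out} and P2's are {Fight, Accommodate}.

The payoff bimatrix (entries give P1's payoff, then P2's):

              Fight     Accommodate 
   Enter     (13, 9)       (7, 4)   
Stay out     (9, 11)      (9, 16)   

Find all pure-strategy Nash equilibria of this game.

(Enter, Fight): P1 gets 13 ≥ 9 from Stay out, and P2 gets 9 ≥ 4 from Accommodate — Nash equilibrium.
(Enter, Accommodate): P1 prefers Stay out (9 > 7); P2 prefers Fight (9 > 4) — not an equilibrium.
(Stay out, Fight): P1 prefers Enter (13 > 9); P2 prefers Accommodate (16 > 11) — not an equilibrium.
(Stay out, Accommodate): P1 gets 9 ≥ 7 from Enter, and P2 gets 16 ≥ 11 from Fight — Nash equilibrium.

(Enter, Fight) and (Stay out, Accommodate)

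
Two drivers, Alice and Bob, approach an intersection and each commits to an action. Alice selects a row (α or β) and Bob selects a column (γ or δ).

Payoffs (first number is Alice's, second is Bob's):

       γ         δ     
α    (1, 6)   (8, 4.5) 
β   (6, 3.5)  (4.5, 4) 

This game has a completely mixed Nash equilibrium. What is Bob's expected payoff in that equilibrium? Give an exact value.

First find p, the probability Alice plays α, from Bob's indifference between γ and δ: 6p + 3.5(1−p) = 4.5p + 4(1−p), giving p = 1/4.
Since Bob is indifferent in equilibrium, Bob's expected payoff equals the payoff from either column against (1/4, 3/4). Using γ: 6(1/4) + 3.5(3/4) = 33/8.

33/8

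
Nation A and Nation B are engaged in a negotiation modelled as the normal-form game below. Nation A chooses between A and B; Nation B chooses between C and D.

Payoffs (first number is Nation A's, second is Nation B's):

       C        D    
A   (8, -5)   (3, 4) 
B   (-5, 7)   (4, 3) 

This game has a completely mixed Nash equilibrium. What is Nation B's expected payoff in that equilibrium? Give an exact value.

43/13

First find x, the probability Nation A plays A, from Nation B's indifference between C and D: −5x + 7(1−x) = 4x + 3(1−x), giving x = 4/13.
Since Nation B is indifferent in equilibrium, Nation B's expected payoff equals the payoff from either column against (4/13, 9/13). Using C: −5(4/13) + 7(9/13) = 43/13.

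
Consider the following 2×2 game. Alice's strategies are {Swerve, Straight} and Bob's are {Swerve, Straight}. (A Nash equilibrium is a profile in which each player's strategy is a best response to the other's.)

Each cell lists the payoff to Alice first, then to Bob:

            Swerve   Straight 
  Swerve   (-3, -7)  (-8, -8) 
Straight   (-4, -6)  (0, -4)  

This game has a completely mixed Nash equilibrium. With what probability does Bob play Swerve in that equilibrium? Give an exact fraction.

Let q be the probability that Bob plays Swerve. In a completely mixed equilibrium, Alice must be indifferent between Swerve and Straight.
Alice's expected payoff from Swerve is −3q − 8(1−q); from Straight it is −4q.
Setting these equal: 5q − 8 = −4q, so q = 8/9.

8/9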